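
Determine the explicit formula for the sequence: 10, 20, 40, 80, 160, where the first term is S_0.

Check ratios: 20 / 10 = 2.0
Common ratio r = 2.
First term a = 10.
Formula: S_i = 10 * 2^i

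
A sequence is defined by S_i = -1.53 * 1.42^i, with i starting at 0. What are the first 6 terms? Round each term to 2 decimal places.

This is a geometric sequence.
i=0: S_0 = -1.53 * 1.42^0 = -1.53
i=1: S_1 = -1.53 * 1.42^1 ≈ -2.17
i=2: S_2 = -1.53 * 1.42^2 ≈ -3.09
i=3: S_3 = -1.53 * 1.42^3 ≈ -4.38
i=4: S_4 = -1.53 * 1.42^4 ≈ -6.22
i=5: S_5 = -1.53 * 1.42^5 ≈ -8.83
The first 6 terms are: [-1.53, -2.17, -3.09, -4.38, -6.22, -8.83]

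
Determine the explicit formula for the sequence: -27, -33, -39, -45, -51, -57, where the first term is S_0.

Check differences: -33 - -27 = -6
-39 - -33 = -6
Common difference d = -6.
First term a = -27.
Formula: S_i = -27 - 6*i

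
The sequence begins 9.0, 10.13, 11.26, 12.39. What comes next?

Differences: 10.13 - 9.0 = 1.13
This is an arithmetic sequence with common difference d = 1.13.
Next term = 12.39 + 1.13 = 13.52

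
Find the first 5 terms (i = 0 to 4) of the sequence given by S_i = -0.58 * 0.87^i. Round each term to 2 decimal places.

This is a geometric sequence.
i=0: S_0 = -0.58 * 0.87^0 = -0.58
i=1: S_1 = -0.58 * 0.87^1 ≈ -0.5
i=2: S_2 = -0.58 * 0.87^2 ≈ -0.44
i=3: S_3 = -0.58 * 0.87^3 ≈ -0.38
i=4: S_4 = -0.58 * 0.87^4 ≈ -0.33
The first 5 terms are: [-0.58, -0.5, -0.44, -0.38, -0.33]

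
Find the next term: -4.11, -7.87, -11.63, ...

Differences: -7.87 - -4.11 = -3.76
This is an arithmetic sequence with common difference d = -3.76.
Next term = -11.63 + -3.76 = -15.39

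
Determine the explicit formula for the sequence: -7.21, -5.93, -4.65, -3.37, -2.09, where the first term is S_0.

Check differences: -5.93 - -7.21 = 1.28
-4.65 - -5.93 = 1.28
Common difference d = 1.28.
First term a = -7.21.
Formula: S_i = -7.21 + 1.28*i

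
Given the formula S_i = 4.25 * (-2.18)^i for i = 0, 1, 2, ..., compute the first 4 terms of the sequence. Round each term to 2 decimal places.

This is a geometric sequence.
i=0: S_0 = 4.25 * (-2.18)^0 = 4.25
i=1: S_1 = 4.25 * (-2.18)^1 ≈ -9.27
i=2: S_2 = 4.25 * (-2.18)^2 ≈ 20.2
i=3: S_3 = 4.25 * (-2.18)^3 ≈ -44.03
The first 4 terms are: [4.25, -9.27, 20.2, -44.03]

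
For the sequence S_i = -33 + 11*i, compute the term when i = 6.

S_6 = -33 + 11*6 = -33 + 66 = 33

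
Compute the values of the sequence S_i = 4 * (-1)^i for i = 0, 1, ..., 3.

This is a geometric sequence.
i=0: S_0 = 4 * (-1)^0 = 4
i=1: S_1 = 4 * (-1)^1 = -4
i=2: S_2 = 4 * (-1)^2 = 4
i=3: S_3 = 4 * (-1)^3 = -4
The first 4 terms are: [4, -4, 4, -4]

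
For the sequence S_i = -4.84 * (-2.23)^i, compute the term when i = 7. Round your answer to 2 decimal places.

S_7 = -4.84 * (-2.23)^7 ≈ -4.84 * -274.242 ≈ 1327.33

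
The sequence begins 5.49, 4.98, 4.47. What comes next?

Differences: 4.98 - 5.49 = -0.51
This is an arithmetic sequence with common difference d = -0.51.
Next term = 4.47 + -0.51 = 3.96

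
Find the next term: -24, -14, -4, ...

Differences: -14 - -24 = 10
This is an arithmetic sequence with common difference d = 10.
Next term = -4 + 10 = 6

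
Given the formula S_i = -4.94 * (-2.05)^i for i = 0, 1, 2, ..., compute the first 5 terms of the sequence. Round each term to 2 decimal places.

This is a geometric sequence.
i=0: S_0 = -4.94 * (-2.05)^0 = -4.94
i=1: S_1 = -4.94 * (-2.05)^1 ≈ 10.13
i=2: S_2 = -4.94 * (-2.05)^2 ≈ -20.76
i=3: S_3 = -4.94 * (-2.05)^3 ≈ 42.56
i=4: S_4 = -4.94 * (-2.05)^4 ≈ -87.25
The first 5 terms are: [-4.94, 10.13, -20.76, 42.56, -87.25]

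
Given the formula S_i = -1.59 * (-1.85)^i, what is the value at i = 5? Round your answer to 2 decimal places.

S_5 = -1.59 * (-1.85)^5 ≈ -1.59 * -21.67 ≈ 34.46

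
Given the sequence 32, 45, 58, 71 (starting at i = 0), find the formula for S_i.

Check differences: 45 - 32 = 13
58 - 45 = 13
Common difference d = 13.
First term a = 32.
Formula: S_i = 32 + 13*i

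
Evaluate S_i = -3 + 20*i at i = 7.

S_7 = -3 + 20*7 = -3 + 140 = 137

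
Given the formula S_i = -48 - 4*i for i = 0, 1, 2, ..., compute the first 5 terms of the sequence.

This is an arithmetic sequence.
i=0: S_0 = -48 + -4*0 = -48
i=1: S_1 = -48 + -4*1 = -52
i=2: S_2 = -48 + -4*2 = -56
i=3: S_3 = -48 + -4*3 = -60
i=4: S_4 = -48 + -4*4 = -64
The first 5 terms are: [-48, -52, -56, -60, -64]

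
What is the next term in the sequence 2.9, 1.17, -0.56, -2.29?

Differences: 1.17 - 2.9 = -1.73
This is an arithmetic sequence with common difference d = -1.73.
Next term = -2.29 + -1.73 = -4.02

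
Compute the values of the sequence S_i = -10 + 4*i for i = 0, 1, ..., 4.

This is an arithmetic sequence.
i=0: S_0 = -10 + 4*0 = -10
i=1: S_1 = -10 + 4*1 = -6
i=2: S_2 = -10 + 4*2 = -2
i=3: S_3 = -10 + 4*3 = 2
i=4: S_4 = -10 + 4*4 = 6
The first 5 terms are: [-10, -6, -2, 2, 6]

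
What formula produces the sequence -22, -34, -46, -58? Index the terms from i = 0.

Check differences: -34 - -22 = -12
-46 - -34 = -12
Common difference d = -12.
First term a = -22.
Formula: S_i = -22 - 12*i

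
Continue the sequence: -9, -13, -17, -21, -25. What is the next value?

Differences: -13 - -9 = -4
This is an arithmetic sequence with common difference d = -4.
Next term = -25 + -4 = -29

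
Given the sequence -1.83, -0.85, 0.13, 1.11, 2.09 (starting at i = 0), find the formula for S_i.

Check differences: -0.85 - -1.83 = 0.98
0.13 - -0.85 = 0.98
Common difference d = 0.98.
First term a = -1.83.
Formula: S_i = -1.83 + 0.98*i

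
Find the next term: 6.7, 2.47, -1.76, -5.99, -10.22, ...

Differences: 2.47 - 6.7 = -4.23
This is an arithmetic sequence with common difference d = -4.23.
Next term = -10.22 + -4.23 = -14.45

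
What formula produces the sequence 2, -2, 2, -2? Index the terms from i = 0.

Check ratios: -2 / 2 = -1.0
Common ratio r = -1.
First term a = 2.
Formula: S_i = 2 * (-1)^i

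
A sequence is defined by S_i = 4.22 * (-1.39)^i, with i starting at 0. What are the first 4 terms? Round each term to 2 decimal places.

This is a geometric sequence.
i=0: S_0 = 4.22 * (-1.39)^0 = 4.22
i=1: S_1 = 4.22 * (-1.39)^1 ≈ -5.87
i=2: S_2 = 4.22 * (-1.39)^2 ≈ 8.15
i=3: S_3 = 4.22 * (-1.39)^3 ≈ -11.33
The first 4 terms are: [4.22, -5.87, 8.15, -11.33]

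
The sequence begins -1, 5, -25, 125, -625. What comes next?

Ratios: 5 / -1 = -5.0
This is a geometric sequence with common ratio r = -5.
Next term = -625 * -5 = 3125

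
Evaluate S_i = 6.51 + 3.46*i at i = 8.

S_8 = 6.51 + 3.46*8 = 6.51 + 27.68 = 34.19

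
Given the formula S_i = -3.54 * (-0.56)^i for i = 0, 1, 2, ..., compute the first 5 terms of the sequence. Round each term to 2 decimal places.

This is a geometric sequence.
i=0: S_0 = -3.54 * (-0.56)^0 = -3.54
i=1: S_1 = -3.54 * (-0.56)^1 ≈ 1.98
i=2: S_2 = -3.54 * (-0.56)^2 ≈ -1.11
i=3: S_3 = -3.54 * (-0.56)^3 ≈ 0.62
i=4: S_4 = -3.54 * (-0.56)^4 ≈ -0.35
The first 5 terms are: [-3.54, 1.98, -1.11, 0.62, -0.35]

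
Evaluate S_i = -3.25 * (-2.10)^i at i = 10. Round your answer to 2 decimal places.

S_10 = -3.25 * (-2.1)^10 ≈ -3.25 * 1667.9881 ≈ -5420.96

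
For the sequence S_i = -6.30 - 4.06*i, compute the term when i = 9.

S_9 = -6.3 + -4.06*9 = -6.3 + -36.54 = -42.84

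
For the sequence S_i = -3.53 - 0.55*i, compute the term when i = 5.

S_5 = -3.53 + -0.55*5 = -3.53 + -2.75 = -6.28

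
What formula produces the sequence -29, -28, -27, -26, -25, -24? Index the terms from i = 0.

Check differences: -28 - -29 = 1
-27 - -28 = 1
Common difference d = 1.
First term a = -29.
Formula: S_i = -29 + 1*i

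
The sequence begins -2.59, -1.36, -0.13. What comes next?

Differences: -1.36 - -2.59 = 1.23
This is an arithmetic sequence with common difference d = 1.23.
Next term = -0.13 + 1.23 = 1.1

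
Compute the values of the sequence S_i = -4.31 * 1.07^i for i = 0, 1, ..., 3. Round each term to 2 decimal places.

This is a geometric sequence.
i=0: S_0 = -4.31 * 1.07^0 = -4.31
i=1: S_1 = -4.31 * 1.07^1 ≈ -4.61
i=2: S_2 = -4.31 * 1.07^2 ≈ -4.93
i=3: S_3 = -4.31 * 1.07^3 ≈ -5.28
The first 4 terms are: [-4.31, -4.61, -4.93, -5.28]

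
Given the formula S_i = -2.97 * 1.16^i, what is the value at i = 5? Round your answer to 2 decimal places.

S_5 = -2.97 * 1.16^5 ≈ -2.97 * 2.1003 ≈ -6.24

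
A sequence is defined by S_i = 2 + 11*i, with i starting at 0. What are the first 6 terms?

This is an arithmetic sequence.
i=0: S_0 = 2 + 11*0 = 2
i=1: S_1 = 2 + 11*1 = 13
i=2: S_2 = 2 + 11*2 = 24
i=3: S_3 = 2 + 11*3 = 35
i=4: S_4 = 2 + 11*4 = 46
i=5: S_5 = 2 + 11*5 = 57
The first 6 terms are: [2, 13, 24, 35, 46, 57]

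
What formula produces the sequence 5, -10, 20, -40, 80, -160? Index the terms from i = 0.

Check ratios: -10 / 5 = -2.0
Common ratio r = -2.
First term a = 5.
Formula: S_i = 5 * (-2)^i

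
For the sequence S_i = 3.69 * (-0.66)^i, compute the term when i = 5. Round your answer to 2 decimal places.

S_5 = 3.69 * (-0.66)^5 ≈ 3.69 * -0.1252 ≈ -0.46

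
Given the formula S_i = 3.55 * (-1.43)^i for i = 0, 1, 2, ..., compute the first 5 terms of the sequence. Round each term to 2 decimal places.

This is a geometric sequence.
i=0: S_0 = 3.55 * (-1.43)^0 = 3.55
i=1: S_1 = 3.55 * (-1.43)^1 ≈ -5.08
i=2: S_2 = 3.55 * (-1.43)^2 ≈ 7.26
i=3: S_3 = 3.55 * (-1.43)^3 ≈ -10.38
i=4: S_4 = 3.55 * (-1.43)^4 ≈ 14.84
The first 5 terms are: [3.55, -5.08, 7.26, -10.38, 14.84]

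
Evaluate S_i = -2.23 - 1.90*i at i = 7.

S_7 = -2.23 + -1.9*7 = -2.23 + -13.3 = -15.53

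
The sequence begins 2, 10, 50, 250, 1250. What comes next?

Ratios: 10 / 2 = 5.0
This is a geometric sequence with common ratio r = 5.
Next term = 1250 * 5 = 6250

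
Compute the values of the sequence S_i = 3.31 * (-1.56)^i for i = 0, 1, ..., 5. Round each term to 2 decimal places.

This is a geometric sequence.
i=0: S_0 = 3.31 * (-1.56)^0 = 3.31
i=1: S_1 = 3.31 * (-1.56)^1 ≈ -5.16
i=2: S_2 = 3.31 * (-1.56)^2 ≈ 8.06
i=3: S_3 = 3.31 * (-1.56)^3 ≈ -12.57
i=4: S_4 = 3.31 * (-1.56)^4 ≈ 19.6
i=5: S_5 = 3.31 * (-1.56)^5 ≈ -30.58
The first 6 terms are: [3.31, -5.16, 8.06, -12.57, 19.6, -30.58]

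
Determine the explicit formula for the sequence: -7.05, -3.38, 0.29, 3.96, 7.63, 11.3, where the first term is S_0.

Check differences: -3.38 - -7.05 = 3.67
0.29 - -3.38 = 3.67
Common difference d = 3.67.
First term a = -7.05.
Formula: S_i = -7.05 + 3.67*i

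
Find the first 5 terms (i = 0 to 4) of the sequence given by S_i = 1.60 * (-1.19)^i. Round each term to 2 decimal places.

This is a geometric sequence.
i=0: S_0 = 1.6 * (-1.19)^0 = 1.6
i=1: S_1 = 1.6 * (-1.19)^1 ≈ -1.9
i=2: S_2 = 1.6 * (-1.19)^2 ≈ 2.27
i=3: S_3 = 1.6 * (-1.19)^3 ≈ -2.7
i=4: S_4 = 1.6 * (-1.19)^4 ≈ 3.21
The first 5 terms are: [1.6, -1.9, 2.27, -2.7, 3.21]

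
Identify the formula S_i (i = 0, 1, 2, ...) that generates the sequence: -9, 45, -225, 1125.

Check ratios: 45 / -9 = -5.0
Common ratio r = -5.
First term a = -9.
Formula: S_i = -9 * (-5)^i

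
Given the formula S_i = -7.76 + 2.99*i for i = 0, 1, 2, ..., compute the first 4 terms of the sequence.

This is an arithmetic sequence.
i=0: S_0 = -7.76 + 2.99*0 = -7.76
i=1: S_1 = -7.76 + 2.99*1 = -4.77
i=2: S_2 = -7.76 + 2.99*2 = -1.78
i=3: S_3 = -7.76 + 2.99*3 = 1.21
The first 4 terms are: [-7.76, -4.77, -1.78, 1.21]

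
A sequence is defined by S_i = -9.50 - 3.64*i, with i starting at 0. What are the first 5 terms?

This is an arithmetic sequence.
i=0: S_0 = -9.5 + -3.64*0 = -9.5
i=1: S_1 = -9.5 + -3.64*1 = -13.14
i=2: S_2 = -9.5 + -3.64*2 = -16.78
i=3: S_3 = -9.5 + -3.64*3 = -20.42
i=4: S_4 = -9.5 + -3.64*4 = -24.06
The first 5 terms are: [-9.5, -13.14, -16.78, -20.42, -24.06]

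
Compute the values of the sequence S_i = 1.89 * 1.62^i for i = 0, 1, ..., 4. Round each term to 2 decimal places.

This is a geometric sequence.
i=0: S_0 = 1.89 * 1.62^0 = 1.89
i=1: S_1 = 1.89 * 1.62^1 ≈ 3.06
i=2: S_2 = 1.89 * 1.62^2 ≈ 4.96
i=3: S_3 = 1.89 * 1.62^3 ≈ 8.04
i=4: S_4 = 1.89 * 1.62^4 ≈ 13.02
The first 5 terms are: [1.89, 3.06, 4.96, 8.04, 13.02]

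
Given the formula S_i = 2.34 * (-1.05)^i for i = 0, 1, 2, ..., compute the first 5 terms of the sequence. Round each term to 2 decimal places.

This is a geometric sequence.
i=0: S_0 = 2.34 * (-1.05)^0 = 2.34
i=1: S_1 = 2.34 * (-1.05)^1 ≈ -2.46
i=2: S_2 = 2.34 * (-1.05)^2 ≈ 2.58
i=3: S_3 = 2.34 * (-1.05)^3 ≈ -2.71
i=4: S_4 = 2.34 * (-1.05)^4 ≈ 2.84
The first 5 terms are: [2.34, -2.46, 2.58, -2.71, 2.84]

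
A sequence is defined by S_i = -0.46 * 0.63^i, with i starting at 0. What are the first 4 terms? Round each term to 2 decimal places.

This is a geometric sequence.
i=0: S_0 = -0.46 * 0.63^0 = -0.46
i=1: S_1 = -0.46 * 0.63^1 ≈ -0.29
i=2: S_2 = -0.46 * 0.63^2 ≈ -0.18
i=3: S_3 = -0.46 * 0.63^3 ≈ -0.12
The first 4 terms are: [-0.46, -0.29, -0.18, -0.12]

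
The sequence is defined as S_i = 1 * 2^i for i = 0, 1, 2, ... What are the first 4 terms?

This is a geometric sequence.
i=0: S_0 = 1 * 2^0 = 1
i=1: S_1 = 1 * 2^1 = 2
i=2: S_2 = 1 * 2^2 = 4
i=3: S_3 = 1 * 2^3 = 8
The first 4 terms are: [1, 2, 4, 8]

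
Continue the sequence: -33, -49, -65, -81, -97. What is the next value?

Differences: -49 - -33 = -16
This is an arithmetic sequence with common difference d = -16.
Next term = -97 + -16 = -113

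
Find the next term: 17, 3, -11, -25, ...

Differences: 3 - 17 = -14
This is an arithmetic sequence with common difference d = -14.
Next term = -25 + -14 = -39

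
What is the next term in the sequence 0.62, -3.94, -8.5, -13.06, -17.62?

Differences: -3.94 - 0.62 = -4.56
This is an arithmetic sequence with common difference d = -4.56.
Next term = -17.62 + -4.56 = -22.18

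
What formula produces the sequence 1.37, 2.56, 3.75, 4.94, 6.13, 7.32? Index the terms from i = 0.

Check differences: 2.56 - 1.37 = 1.19
3.75 - 2.56 = 1.19
Common difference d = 1.19.
First term a = 1.37.
Formula: S_i = 1.37 + 1.19*i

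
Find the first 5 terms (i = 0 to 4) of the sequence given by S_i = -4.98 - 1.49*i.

This is an arithmetic sequence.
i=0: S_0 = -4.98 + -1.49*0 = -4.98
i=1: S_1 = -4.98 + -1.49*1 = -6.47
i=2: S_2 = -4.98 + -1.49*2 = -7.96
i=3: S_3 = -4.98 + -1.49*3 = -9.45
i=4: S_4 = -4.98 + -1.49*4 = -10.94
The first 5 terms are: [-4.98, -6.47, -7.96, -9.45, -10.94]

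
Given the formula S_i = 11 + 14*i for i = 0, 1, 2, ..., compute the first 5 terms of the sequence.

This is an arithmetic sequence.
i=0: S_0 = 11 + 14*0 = 11
i=1: S_1 = 11 + 14*1 = 25
i=2: S_2 = 11 + 14*2 = 39
i=3: S_3 = 11 + 14*3 = 53
i=4: S_4 = 11 + 14*4 = 67
The first 5 terms are: [11, 25, 39, 53, 67]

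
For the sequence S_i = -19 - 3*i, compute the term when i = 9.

S_9 = -19 + -3*9 = -19 + -27 = -46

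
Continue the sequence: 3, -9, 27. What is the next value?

Ratios: -9 / 3 = -3.0
This is a geometric sequence with common ratio r = -3.
Next term = 27 * -3 = -81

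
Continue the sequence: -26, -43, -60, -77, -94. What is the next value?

Differences: -43 - -26 = -17
This is an arithmetic sequence with common difference d = -17.
Next term = -94 + -17 = -111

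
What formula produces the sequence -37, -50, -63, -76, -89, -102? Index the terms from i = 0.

Check differences: -50 - -37 = -13
-63 - -50 = -13
Common difference d = -13.
First term a = -37.
Formula: S_i = -37 - 13*i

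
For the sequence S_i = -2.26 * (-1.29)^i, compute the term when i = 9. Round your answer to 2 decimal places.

S_9 = -2.26 * (-1.29)^9 ≈ -2.26 * -9.8925 ≈ 22.36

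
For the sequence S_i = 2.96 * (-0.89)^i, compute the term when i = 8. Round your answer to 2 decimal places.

S_8 = 2.96 * (-0.89)^8 ≈ 2.96 * 0.3937 ≈ 1.17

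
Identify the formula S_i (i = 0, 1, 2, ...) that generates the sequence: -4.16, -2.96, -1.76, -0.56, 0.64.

Check differences: -2.96 - -4.16 = 1.2
-1.76 - -2.96 = 1.2
Common difference d = 1.2.
First term a = -4.16.
Formula: S_i = -4.16 + 1.20*i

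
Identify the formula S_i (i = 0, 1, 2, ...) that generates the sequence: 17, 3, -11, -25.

Check differences: 3 - 17 = -14
-11 - 3 = -14
Common difference d = -14.
First term a = 17.
Formula: S_i = 17 - 14*i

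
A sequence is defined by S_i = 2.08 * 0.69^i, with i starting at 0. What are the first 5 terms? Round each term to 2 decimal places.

This is a geometric sequence.
i=0: S_0 = 2.08 * 0.69^0 = 2.08
i=1: S_1 = 2.08 * 0.69^1 ≈ 1.44
i=2: S_2 = 2.08 * 0.69^2 ≈ 0.99
i=3: S_3 = 2.08 * 0.69^3 ≈ 0.68
i=4: S_4 = 2.08 * 0.69^4 ≈ 0.47
The first 5 terms are: [2.08, 1.44, 0.99, 0.68, 0.47]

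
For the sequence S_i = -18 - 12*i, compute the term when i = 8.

S_8 = -18 + -12*8 = -18 + -96 = -114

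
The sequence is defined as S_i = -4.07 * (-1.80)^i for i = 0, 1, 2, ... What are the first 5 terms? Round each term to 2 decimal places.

This is a geometric sequence.
i=0: S_0 = -4.07 * (-1.8)^0 = -4.07
i=1: S_1 = -4.07 * (-1.8)^1 ≈ 7.33
i=2: S_2 = -4.07 * (-1.8)^2 ≈ -13.19
i=3: S_3 = -4.07 * (-1.8)^3 ≈ 23.74
i=4: S_4 = -4.07 * (-1.8)^4 ≈ -42.73
The first 5 terms are: [-4.07, 7.33, -13.19, 23.74, -42.73]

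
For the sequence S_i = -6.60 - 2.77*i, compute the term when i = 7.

S_7 = -6.6 + -2.77*7 = -6.6 + -19.39 = -25.99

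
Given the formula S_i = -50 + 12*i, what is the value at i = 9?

S_9 = -50 + 12*9 = -50 + 108 = 58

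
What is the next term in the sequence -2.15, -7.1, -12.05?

Differences: -7.1 - -2.15 = -4.95
This is an arithmetic sequence with common difference d = -4.95.
Next term = -12.05 + -4.95 = -17.0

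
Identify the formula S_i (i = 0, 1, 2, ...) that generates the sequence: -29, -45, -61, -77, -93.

Check differences: -45 - -29 = -16
-61 - -45 = -16
Common difference d = -16.
First term a = -29.
Formula: S_i = -29 - 16*i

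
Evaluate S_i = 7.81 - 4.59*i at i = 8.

S_8 = 7.81 + -4.59*8 = 7.81 + -36.72 = -28.91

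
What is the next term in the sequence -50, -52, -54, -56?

Differences: -52 - -50 = -2
This is an arithmetic sequence with common difference d = -2.
Next term = -56 + -2 = -58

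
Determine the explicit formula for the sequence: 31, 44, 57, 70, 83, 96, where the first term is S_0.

Check differences: 44 - 31 = 13
57 - 44 = 13
Common difference d = 13.
First term a = 31.
Formula: S_i = 31 + 13*i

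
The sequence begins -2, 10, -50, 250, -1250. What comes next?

Ratios: 10 / -2 = -5.0
This is a geometric sequence with common ratio r = -5.
Next term = -1250 * -5 = 6250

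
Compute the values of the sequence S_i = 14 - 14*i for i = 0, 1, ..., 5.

This is an arithmetic sequence.
i=0: S_0 = 14 + -14*0 = 14
i=1: S_1 = 14 + -14*1 = 0
i=2: S_2 = 14 + -14*2 = -14
i=3: S_3 = 14 + -14*3 = -28
i=4: S_4 = 14 + -14*4 = -42
i=5: S_5 = 14 + -14*5 = -56
The first 6 terms are: [14, 0, -14, -28, -42, -56]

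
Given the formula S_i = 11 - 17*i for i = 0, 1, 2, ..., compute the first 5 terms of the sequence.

This is an arithmetic sequence.
i=0: S_0 = 11 + -17*0 = 11
i=1: S_1 = 11 + -17*1 = -6
i=2: S_2 = 11 + -17*2 = -23
i=3: S_3 = 11 + -17*3 = -40
i=4: S_4 = 11 + -17*4 = -57
The first 5 terms are: [11, -6, -23, -40, -57]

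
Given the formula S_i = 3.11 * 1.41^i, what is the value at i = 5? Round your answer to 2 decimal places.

S_5 = 3.11 * 1.41^5 ≈ 3.11 * 5.5731 ≈ 17.33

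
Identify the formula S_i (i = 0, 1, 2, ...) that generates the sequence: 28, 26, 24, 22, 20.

Check differences: 26 - 28 = -2
24 - 26 = -2
Common difference d = -2.
First term a = 28.
Formula: S_i = 28 - 2*i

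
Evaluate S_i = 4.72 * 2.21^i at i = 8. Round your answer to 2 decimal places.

S_8 = 4.72 * 2.21^8 ≈ 4.72 * 569.034 ≈ 2685.84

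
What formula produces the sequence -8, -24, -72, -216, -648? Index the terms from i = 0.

Check ratios: -24 / -8 = 3.0
Common ratio r = 3.
First term a = -8.
Formula: S_i = -8 * 3^i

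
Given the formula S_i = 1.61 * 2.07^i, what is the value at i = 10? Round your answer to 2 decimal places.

S_10 = 1.61 * 2.07^10 ≈ 1.61 * 1444.4531 ≈ 2325.57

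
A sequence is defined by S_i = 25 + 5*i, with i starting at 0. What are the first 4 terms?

This is an arithmetic sequence.
i=0: S_0 = 25 + 5*0 = 25
i=1: S_1 = 25 + 5*1 = 30
i=2: S_2 = 25 + 5*2 = 35
i=3: S_3 = 25 + 5*3 = 40
The first 4 terms are: [25, 30, 35, 40]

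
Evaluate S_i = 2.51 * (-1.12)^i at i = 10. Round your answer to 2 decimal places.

S_10 = 2.51 * (-1.12)^10 ≈ 2.51 * 3.1058 ≈ 7.8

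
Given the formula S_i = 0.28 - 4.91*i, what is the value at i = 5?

S_5 = 0.28 + -4.91*5 = 0.28 + -24.55 = -24.27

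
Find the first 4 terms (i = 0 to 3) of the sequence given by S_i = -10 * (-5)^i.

This is a geometric sequence.
i=0: S_0 = -10 * (-5)^0 = -10
i=1: S_1 = -10 * (-5)^1 = 50
i=2: S_2 = -10 * (-5)^2 = -250
i=3: S_3 = -10 * (-5)^3 = 1250
The first 4 terms are: [-10, 50, -250, 1250]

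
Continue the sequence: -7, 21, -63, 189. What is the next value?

Ratios: 21 / -7 = -3.0
This is a geometric sequence with common ratio r = -3.
Next term = 189 * -3 = -567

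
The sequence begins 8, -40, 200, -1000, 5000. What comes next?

Ratios: -40 / 8 = -5.0
This is a geometric sequence with common ratio r = -5.
Next term = 5000 * -5 = -25000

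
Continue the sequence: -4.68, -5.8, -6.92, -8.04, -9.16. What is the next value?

Differences: -5.8 - -4.68 = -1.12
This is an arithmetic sequence with common difference d = -1.12.
Next term = -9.16 + -1.12 = -10.28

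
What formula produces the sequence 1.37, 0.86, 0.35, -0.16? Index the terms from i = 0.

Check differences: 0.86 - 1.37 = -0.51
0.35 - 0.86 = -0.51
Common difference d = -0.51.
First term a = 1.37.
Formula: S_i = 1.37 - 0.51*i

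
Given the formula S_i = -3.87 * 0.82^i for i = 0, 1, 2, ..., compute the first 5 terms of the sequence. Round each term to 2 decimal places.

This is a geometric sequence.
i=0: S_0 = -3.87 * 0.82^0 = -3.87
i=1: S_1 = -3.87 * 0.82^1 ≈ -3.17
i=2: S_2 = -3.87 * 0.82^2 ≈ -2.6
i=3: S_3 = -3.87 * 0.82^3 ≈ -2.13
i=4: S_4 = -3.87 * 0.82^4 ≈ -1.75
The first 5 terms are: [-3.87, -3.17, -2.6, -2.13, -1.75]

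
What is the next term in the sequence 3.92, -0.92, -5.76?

Differences: -0.92 - 3.92 = -4.84
This is an arithmetic sequence with common difference d = -4.84.
Next term = -5.76 + -4.84 = -10.6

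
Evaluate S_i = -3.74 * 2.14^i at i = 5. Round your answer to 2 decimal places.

S_5 = -3.74 * 2.14^5 ≈ -3.74 * 44.8817 ≈ -167.86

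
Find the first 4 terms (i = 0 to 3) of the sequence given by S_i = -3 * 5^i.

This is a geometric sequence.
i=0: S_0 = -3 * 5^0 = -3
i=1: S_1 = -3 * 5^1 = -15
i=2: S_2 = -3 * 5^2 = -75
i=3: S_3 = -3 * 5^3 = -375
The first 4 terms are: [-3, -15, -75, -375]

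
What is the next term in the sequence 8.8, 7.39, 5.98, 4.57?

Differences: 7.39 - 8.8 = -1.41
This is an arithmetic sequence with common difference d = -1.41.
Next term = 4.57 + -1.41 = 3.16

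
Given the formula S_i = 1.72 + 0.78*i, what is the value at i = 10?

S_10 = 1.72 + 0.78*10 = 1.72 + 7.8 = 9.52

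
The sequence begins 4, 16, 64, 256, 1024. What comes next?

Ratios: 16 / 4 = 4.0
This is a geometric sequence with common ratio r = 4.
Next term = 1024 * 4 = 4096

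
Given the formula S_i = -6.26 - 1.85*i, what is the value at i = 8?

S_8 = -6.26 + -1.85*8 = -6.26 + -14.8 = -21.06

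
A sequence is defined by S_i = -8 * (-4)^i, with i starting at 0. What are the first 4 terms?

This is a geometric sequence.
i=0: S_0 = -8 * (-4)^0 = -8
i=1: S_1 = -8 * (-4)^1 = 32
i=2: S_2 = -8 * (-4)^2 = -128
i=3: S_3 = -8 * (-4)^3 = 512
The first 4 terms are: [-8, 32, -128, 512]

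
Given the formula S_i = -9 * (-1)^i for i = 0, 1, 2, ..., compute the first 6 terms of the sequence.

This is a geometric sequence.
i=0: S_0 = -9 * (-1)^0 = -9
i=1: S_1 = -9 * (-1)^1 = 9
i=2: S_2 = -9 * (-1)^2 = -9
i=3: S_3 = -9 * (-1)^3 = 9
i=4: S_4 = -9 * (-1)^4 = -9
i=5: S_5 = -9 * (-1)^5 = 9
The first 6 terms are: [-9, 9, -9, 9, -9, 9]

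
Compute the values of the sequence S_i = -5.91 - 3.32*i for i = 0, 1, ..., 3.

This is an arithmetic sequence.
i=0: S_0 = -5.91 + -3.32*0 = -5.91
i=1: S_1 = -5.91 + -3.32*1 = -9.23
i=2: S_2 = -5.91 + -3.32*2 = -12.55
i=3: S_3 = -5.91 + -3.32*3 = -15.87
The first 4 terms are: [-5.91, -9.23, -12.55, -15.87]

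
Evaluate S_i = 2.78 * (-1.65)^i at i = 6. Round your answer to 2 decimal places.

S_6 = 2.78 * (-1.65)^6 ≈ 2.78 * 20.1792 ≈ 56.1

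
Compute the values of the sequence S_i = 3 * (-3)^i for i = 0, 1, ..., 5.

This is a geometric sequence.
i=0: S_0 = 3 * (-3)^0 = 3
i=1: S_1 = 3 * (-3)^1 = -9
i=2: S_2 = 3 * (-3)^2 = 27
i=3: S_3 = 3 * (-3)^3 = -81
i=4: S_4 = 3 * (-3)^4 = 243
i=5: S_5 = 3 * (-3)^5 = -729
The first 6 terms are: [3, -9, 27, -81, 243, -729]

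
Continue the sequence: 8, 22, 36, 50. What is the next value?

Differences: 22 - 8 = 14
This is an arithmetic sequence with common difference d = 14.
Next term = 50 + 14 = 64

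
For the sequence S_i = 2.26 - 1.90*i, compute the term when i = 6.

S_6 = 2.26 + -1.9*6 = 2.26 + -11.4 = -9.14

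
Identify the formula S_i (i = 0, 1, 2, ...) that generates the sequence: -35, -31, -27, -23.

Check differences: -31 - -35 = 4
-27 - -31 = 4
Common difference d = 4.
First term a = -35.
Formula: S_i = -35 + 4*i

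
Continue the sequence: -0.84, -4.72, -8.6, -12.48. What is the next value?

Differences: -4.72 - -0.84 = -3.88
This is an arithmetic sequence with common difference d = -3.88.
Next term = -12.48 + -3.88 = -16.36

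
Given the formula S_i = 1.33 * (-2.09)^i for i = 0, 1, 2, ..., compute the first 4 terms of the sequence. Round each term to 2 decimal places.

This is a geometric sequence.
i=0: S_0 = 1.33 * (-2.09)^0 = 1.33
i=1: S_1 = 1.33 * (-2.09)^1 ≈ -2.78
i=2: S_2 = 1.33 * (-2.09)^2 ≈ 5.81
i=3: S_3 = 1.33 * (-2.09)^3 ≈ -12.14
The first 4 terms are: [1.33, -2.78, 5.81, -12.14]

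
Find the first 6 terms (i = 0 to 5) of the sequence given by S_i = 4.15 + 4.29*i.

This is an arithmetic sequence.
i=0: S_0 = 4.15 + 4.29*0 = 4.15
i=1: S_1 = 4.15 + 4.29*1 = 8.44
i=2: S_2 = 4.15 + 4.29*2 = 12.73
i=3: S_3 = 4.15 + 4.29*3 = 17.02
i=4: S_4 = 4.15 + 4.29*4 = 21.31
i=5: S_5 = 4.15 + 4.29*5 = 25.6
The first 6 terms are: [4.15, 8.44, 12.73, 17.02, 21.31, 25.6]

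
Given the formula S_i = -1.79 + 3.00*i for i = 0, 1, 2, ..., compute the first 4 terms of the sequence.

This is an arithmetic sequence.
i=0: S_0 = -1.79 + 3.0*0 = -1.79
i=1: S_1 = -1.79 + 3.0*1 = 1.21
i=2: S_2 = -1.79 + 3.0*2 = 4.21
i=3: S_3 = -1.79 + 3.0*3 = 7.21
The first 4 terms are: [-1.79, 1.21, 4.21, 7.21]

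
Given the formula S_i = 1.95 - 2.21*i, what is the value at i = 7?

S_7 = 1.95 + -2.21*7 = 1.95 + -15.47 = -13.52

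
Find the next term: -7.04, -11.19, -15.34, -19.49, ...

Differences: -11.19 - -7.04 = -4.15
This is an arithmetic sequence with common difference d = -4.15.
Next term = -19.49 + -4.15 = -23.64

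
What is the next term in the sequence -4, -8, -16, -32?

Ratios: -8 / -4 = 2.0
This is a geometric sequence with common ratio r = 2.
Next term = -32 * 2 = -64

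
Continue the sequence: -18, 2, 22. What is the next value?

Differences: 2 - -18 = 20
This is an arithmetic sequence with common difference d = 20.
Next term = 22 + 20 = 42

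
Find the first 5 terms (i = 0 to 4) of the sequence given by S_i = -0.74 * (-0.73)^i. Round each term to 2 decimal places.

This is a geometric sequence.
i=0: S_0 = -0.74 * (-0.73)^0 = -0.74
i=1: S_1 = -0.74 * (-0.73)^1 ≈ 0.54
i=2: S_2 = -0.74 * (-0.73)^2 ≈ -0.39
i=3: S_3 = -0.74 * (-0.73)^3 ≈ 0.29
i=4: S_4 = -0.74 * (-0.73)^4 ≈ -0.21
The first 5 terms are: [-0.74, 0.54, -0.39, 0.29, -0.21]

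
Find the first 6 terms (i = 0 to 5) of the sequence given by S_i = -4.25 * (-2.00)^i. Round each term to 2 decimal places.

This is a geometric sequence.
i=0: S_0 = -4.25 * (-2.0)^0 = -4.25
i=1: S_1 = -4.25 * (-2.0)^1 = 8.5
i=2: S_2 = -4.25 * (-2.0)^2 = -17.0
i=3: S_3 = -4.25 * (-2.0)^3 = 34.0
i=4: S_4 = -4.25 * (-2.0)^4 = -68.0
i=5: S_5 = -4.25 * (-2.0)^5 = 136.0
The first 6 terms are: [-4.25, 8.5, -17.0, 34.0, -68.0, 136.0]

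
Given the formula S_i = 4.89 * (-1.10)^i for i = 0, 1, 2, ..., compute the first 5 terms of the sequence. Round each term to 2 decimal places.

This is a geometric sequence.
i=0: S_0 = 4.89 * (-1.1)^0 = 4.89
i=1: S_1 = 4.89 * (-1.1)^1 ≈ -5.38
i=2: S_2 = 4.89 * (-1.1)^2 ≈ 5.92
i=3: S_3 = 4.89 * (-1.1)^3 ≈ -6.51
i=4: S_4 = 4.89 * (-1.1)^4 ≈ 7.16
The first 5 terms are: [4.89, -5.38, 5.92, -6.51, 7.16]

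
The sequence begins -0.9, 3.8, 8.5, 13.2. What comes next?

Differences: 3.8 - -0.9 = 4.7
This is an arithmetic sequence with common difference d = 4.7.
Next term = 13.2 + 4.7 = 17.9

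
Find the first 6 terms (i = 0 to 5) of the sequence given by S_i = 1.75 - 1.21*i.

This is an arithmetic sequence.
i=0: S_0 = 1.75 + -1.21*0 = 1.75
i=1: S_1 = 1.75 + -1.21*1 = 0.54
i=2: S_2 = 1.75 + -1.21*2 = -0.67
i=3: S_3 = 1.75 + -1.21*3 = -1.88
i=4: S_4 = 1.75 + -1.21*4 = -3.09
i=5: S_5 = 1.75 + -1.21*5 = -4.3
The first 6 terms are: [1.75, 0.54, -0.67, -1.88, -3.09, -4.3]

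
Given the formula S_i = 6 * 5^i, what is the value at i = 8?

S_8 = 6 * 5^8 = 6 * 390625 = 2343750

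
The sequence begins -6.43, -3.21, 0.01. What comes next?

Differences: -3.21 - -6.43 = 3.22
This is an arithmetic sequence with common difference d = 3.22.
Next term = 0.01 + 3.22 = 3.23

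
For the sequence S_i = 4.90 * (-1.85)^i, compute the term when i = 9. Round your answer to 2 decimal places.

S_9 = 4.9 * (-1.85)^9 ≈ 4.9 * -253.8315 ≈ -1243.77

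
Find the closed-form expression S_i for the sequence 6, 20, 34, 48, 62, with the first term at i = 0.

Check differences: 20 - 6 = 14
34 - 20 = 14
Common difference d = 14.
First term a = 6.
Formula: S_i = 6 + 14*i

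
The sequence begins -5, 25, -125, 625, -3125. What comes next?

Ratios: 25 / -5 = -5.0
This is a geometric sequence with common ratio r = -5.
Next term = -3125 * -5 = 15625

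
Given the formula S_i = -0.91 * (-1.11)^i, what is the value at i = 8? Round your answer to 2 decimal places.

S_8 = -0.91 * (-1.11)^8 ≈ -0.91 * 2.3045 ≈ -2.1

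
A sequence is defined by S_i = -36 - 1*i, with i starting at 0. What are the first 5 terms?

This is an arithmetic sequence.
i=0: S_0 = -36 + -1*0 = -36
i=1: S_1 = -36 + -1*1 = -37
i=2: S_2 = -36 + -1*2 = -38
i=3: S_3 = -36 + -1*3 = -39
i=4: S_4 = -36 + -1*4 = -40
The first 5 terms are: [-36, -37, -38, -39, -40]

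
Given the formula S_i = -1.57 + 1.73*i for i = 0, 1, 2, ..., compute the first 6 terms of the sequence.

This is an arithmetic sequence.
i=0: S_0 = -1.57 + 1.73*0 = -1.57
i=1: S_1 = -1.57 + 1.73*1 = 0.16
i=2: S_2 = -1.57 + 1.73*2 = 1.89
i=3: S_3 = -1.57 + 1.73*3 = 3.62
i=4: S_4 = -1.57 + 1.73*4 = 5.35
i=5: S_5 = -1.57 + 1.73*5 = 7.08
The first 6 terms are: [-1.57, 0.16, 1.89, 3.62, 5.35, 7.08]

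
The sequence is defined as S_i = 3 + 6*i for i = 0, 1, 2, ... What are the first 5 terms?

This is an arithmetic sequence.
i=0: S_0 = 3 + 6*0 = 3
i=1: S_1 = 3 + 6*1 = 9
i=2: S_2 = 3 + 6*2 = 15
i=3: S_3 = 3 + 6*3 = 21
i=4: S_4 = 3 + 6*4 = 27
The first 5 terms are: [3, 9, 15, 21, 27]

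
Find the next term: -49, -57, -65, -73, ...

Differences: -57 - -49 = -8
This is an arithmetic sequence with common difference d = -8.
Next term = -73 + -8 = -81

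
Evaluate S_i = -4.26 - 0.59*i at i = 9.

S_9 = -4.26 + -0.59*9 = -4.26 + -5.31 = -9.57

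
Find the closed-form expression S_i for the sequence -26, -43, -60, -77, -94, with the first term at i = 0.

Check differences: -43 - -26 = -17
-60 - -43 = -17
Common difference d = -17.
First term a = -26.
Formula: S_i = -26 - 17*i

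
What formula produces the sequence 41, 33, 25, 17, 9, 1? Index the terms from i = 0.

Check differences: 33 - 41 = -8
25 - 33 = -8
Common difference d = -8.
First term a = 41.
Formula: S_i = 41 - 8*i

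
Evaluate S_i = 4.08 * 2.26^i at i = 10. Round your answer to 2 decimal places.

S_10 = 4.08 * 2.26^10 ≈ 4.08 * 3476.037 ≈ 14182.23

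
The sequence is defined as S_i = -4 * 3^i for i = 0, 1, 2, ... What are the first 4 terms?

This is a geometric sequence.
i=0: S_0 = -4 * 3^0 = -4
i=1: S_1 = -4 * 3^1 = -12
i=2: S_2 = -4 * 3^2 = -36
i=3: S_3 = -4 * 3^3 = -108
The first 4 terms are: [-4, -12, -36, -108]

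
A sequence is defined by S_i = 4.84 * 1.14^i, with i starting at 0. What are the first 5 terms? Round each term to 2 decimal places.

This is a geometric sequence.
i=0: S_0 = 4.84 * 1.14^0 = 4.84
i=1: S_1 = 4.84 * 1.14^1 ≈ 5.52
i=2: S_2 = 4.84 * 1.14^2 ≈ 6.29
i=3: S_3 = 4.84 * 1.14^3 ≈ 7.17
i=4: S_4 = 4.84 * 1.14^4 ≈ 8.17
The first 5 terms are: [4.84, 5.52, 6.29, 7.17, 8.17]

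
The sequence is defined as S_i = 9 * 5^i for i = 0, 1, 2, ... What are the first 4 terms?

This is a geometric sequence.
i=0: S_0 = 9 * 5^0 = 9
i=1: S_1 = 9 * 5^1 = 45
i=2: S_2 = 9 * 5^2 = 225
i=3: S_3 = 9 * 5^3 = 1125
The first 4 terms are: [9, 45, 225, 1125]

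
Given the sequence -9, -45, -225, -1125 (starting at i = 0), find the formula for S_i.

Check ratios: -45 / -9 = 5.0
Common ratio r = 5.
First term a = -9.
Formula: S_i = -9 * 5^i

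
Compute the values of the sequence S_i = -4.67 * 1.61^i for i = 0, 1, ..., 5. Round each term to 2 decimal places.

This is a geometric sequence.
i=0: S_0 = -4.67 * 1.61^0 = -4.67
i=1: S_1 = -4.67 * 1.61^1 ≈ -7.52
i=2: S_2 = -4.67 * 1.61^2 ≈ -12.11
i=3: S_3 = -4.67 * 1.61^3 ≈ -19.49
i=4: S_4 = -4.67 * 1.61^4 ≈ -31.38
i=5: S_5 = -4.67 * 1.61^5 ≈ -50.52
The first 6 terms are: [-4.67, -7.52, -12.11, -19.49, -31.38, -50.52]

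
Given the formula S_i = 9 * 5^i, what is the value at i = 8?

S_8 = 9 * 5^8 = 9 * 390625 = 3515625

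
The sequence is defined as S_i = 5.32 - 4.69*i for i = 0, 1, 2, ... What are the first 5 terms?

This is an arithmetic sequence.
i=0: S_0 = 5.32 + -4.69*0 = 5.32
i=1: S_1 = 5.32 + -4.69*1 = 0.63
i=2: S_2 = 5.32 + -4.69*2 = -4.06
i=3: S_3 = 5.32 + -4.69*3 = -8.75
i=4: S_4 = 5.32 + -4.69*4 = -13.44
The first 5 terms are: [5.32, 0.63, -4.06, -8.75, -13.44]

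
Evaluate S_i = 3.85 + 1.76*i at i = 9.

S_9 = 3.85 + 1.76*9 = 3.85 + 15.84 = 19.69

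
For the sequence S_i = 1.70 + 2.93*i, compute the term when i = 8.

S_8 = 1.7 + 2.93*8 = 1.7 + 23.44 = 25.14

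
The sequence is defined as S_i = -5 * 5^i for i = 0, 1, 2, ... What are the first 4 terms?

This is a geometric sequence.
i=0: S_0 = -5 * 5^0 = -5
i=1: S_1 = -5 * 5^1 = -25
i=2: S_2 = -5 * 5^2 = -125
i=3: S_3 = -5 * 5^3 = -625
The first 4 terms are: [-5, -25, -125, -625]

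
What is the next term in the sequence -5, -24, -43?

Differences: -24 - -5 = -19
This is an arithmetic sequence with common difference d = -19.
Next term = -43 + -19 = -62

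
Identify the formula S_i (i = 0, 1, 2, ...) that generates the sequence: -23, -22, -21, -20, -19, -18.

Check differences: -22 - -23 = 1
-21 - -22 = 1
Common difference d = 1.
First term a = -23.
Formula: S_i = -23 + 1*i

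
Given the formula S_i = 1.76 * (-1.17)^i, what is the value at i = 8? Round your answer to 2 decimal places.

S_8 = 1.76 * (-1.17)^8 ≈ 1.76 * 3.5115 ≈ 6.18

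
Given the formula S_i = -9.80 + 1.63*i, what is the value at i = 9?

S_9 = -9.8 + 1.63*9 = -9.8 + 14.67 = 4.87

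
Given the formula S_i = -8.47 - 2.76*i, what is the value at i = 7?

S_7 = -8.47 + -2.76*7 = -8.47 + -19.32 = -27.79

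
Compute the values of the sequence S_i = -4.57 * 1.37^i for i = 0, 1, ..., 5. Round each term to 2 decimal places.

This is a geometric sequence.
i=0: S_0 = -4.57 * 1.37^0 = -4.57
i=1: S_1 = -4.57 * 1.37^1 ≈ -6.26
i=2: S_2 = -4.57 * 1.37^2 ≈ -8.58
i=3: S_3 = -4.57 * 1.37^3 ≈ -11.75
i=4: S_4 = -4.57 * 1.37^4 ≈ -16.1
i=5: S_5 = -4.57 * 1.37^5 ≈ -22.06
The first 6 terms are: [-4.57, -6.26, -8.58, -11.75, -16.1, -22.06]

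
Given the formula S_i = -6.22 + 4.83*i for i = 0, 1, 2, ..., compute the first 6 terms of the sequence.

This is an arithmetic sequence.
i=0: S_0 = -6.22 + 4.83*0 = -6.22
i=1: S_1 = -6.22 + 4.83*1 = -1.39
i=2: S_2 = -6.22 + 4.83*2 = 3.44
i=3: S_3 = -6.22 + 4.83*3 = 8.27
i=4: S_4 = -6.22 + 4.83*4 = 13.1
i=5: S_5 = -6.22 + 4.83*5 = 17.93
The first 6 terms are: [-6.22, -1.39, 3.44, 8.27, 13.1, 17.93]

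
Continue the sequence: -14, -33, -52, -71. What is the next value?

Differences: -33 - -14 = -19
This is an arithmetic sequence with common difference d = -19.
Next term = -71 + -19 = -90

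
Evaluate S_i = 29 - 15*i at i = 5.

S_5 = 29 + -15*5 = 29 + -75 = -46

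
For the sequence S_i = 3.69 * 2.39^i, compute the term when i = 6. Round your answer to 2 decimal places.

S_6 = 3.69 * 2.39^6 ≈ 3.69 * 186.3749 ≈ 687.72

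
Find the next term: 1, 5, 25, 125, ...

Ratios: 5 / 1 = 5.0
This is a geometric sequence with common ratio r = 5.
Next term = 125 * 5 = 625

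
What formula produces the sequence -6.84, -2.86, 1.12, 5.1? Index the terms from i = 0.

Check differences: -2.86 - -6.84 = 3.98
1.12 - -2.86 = 3.98
Common difference d = 3.98.
First term a = -6.84.
Formula: S_i = -6.84 + 3.98*i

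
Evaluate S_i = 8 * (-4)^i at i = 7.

S_7 = 8 * (-4)^7 = 8 * -16384 = -131072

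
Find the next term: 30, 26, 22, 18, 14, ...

Differences: 26 - 30 = -4
This is an arithmetic sequence with common difference d = -4.
Next term = 14 + -4 = 10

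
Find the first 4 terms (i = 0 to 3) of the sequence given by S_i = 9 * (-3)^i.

This is a geometric sequence.
i=0: S_0 = 9 * (-3)^0 = 9
i=1: S_1 = 9 * (-3)^1 = -27
i=2: S_2 = 9 * (-3)^2 = 81
i=3: S_3 = 9 * (-3)^3 = -243
The first 4 terms are: [9, -27, 81, -243]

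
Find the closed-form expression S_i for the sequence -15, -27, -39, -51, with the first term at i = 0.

Check differences: -27 - -15 = -12
-39 - -27 = -12
Common difference d = -12.
First term a = -15.
Formula: S_i = -15 - 12*i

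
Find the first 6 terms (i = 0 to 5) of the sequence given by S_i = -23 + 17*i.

This is an arithmetic sequence.
i=0: S_0 = -23 + 17*0 = -23
i=1: S_1 = -23 + 17*1 = -6
i=2: S_2 = -23 + 17*2 = 11
i=3: S_3 = -23 + 17*3 = 28
i=4: S_4 = -23 + 17*4 = 45
i=5: S_5 = -23 + 17*5 = 62
The first 6 terms are: [-23, -6, 11, 28, 45, 62]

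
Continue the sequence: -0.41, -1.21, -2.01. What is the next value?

Differences: -1.21 - -0.41 = -0.8
This is an arithmetic sequence with common difference d = -0.8.
Next term = -2.01 + -0.8 = -2.81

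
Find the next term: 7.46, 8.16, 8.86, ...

Differences: 8.16 - 7.46 = 0.7
This is an arithmetic sequence with common difference d = 0.7.
Next term = 8.86 + 0.7 = 9.56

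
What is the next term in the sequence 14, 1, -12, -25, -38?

Differences: 1 - 14 = -13
This is an arithmetic sequence with common difference d = -13.
Next term = -38 + -13 = -51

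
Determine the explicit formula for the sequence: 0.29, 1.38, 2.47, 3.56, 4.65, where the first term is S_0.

Check differences: 1.38 - 0.29 = 1.09
2.47 - 1.38 = 1.09
Common difference d = 1.09.
First term a = 0.29.
Formula: S_i = 0.29 + 1.09*i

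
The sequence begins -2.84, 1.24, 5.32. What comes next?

Differences: 1.24 - -2.84 = 4.08
This is an arithmetic sequence with common difference d = 4.08.
Next term = 5.32 + 4.08 = 9.4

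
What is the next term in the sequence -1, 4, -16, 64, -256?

Ratios: 4 / -1 = -4.0
This is a geometric sequence with common ratio r = -4.
Next term = -256 * -4 = 1024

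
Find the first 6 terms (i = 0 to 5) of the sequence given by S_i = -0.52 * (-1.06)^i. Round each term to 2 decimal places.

This is a geometric sequence.
i=0: S_0 = -0.52 * (-1.06)^0 = -0.52
i=1: S_1 = -0.52 * (-1.06)^1 ≈ 0.55
i=2: S_2 = -0.52 * (-1.06)^2 ≈ -0.58
i=3: S_3 = -0.52 * (-1.06)^3 ≈ 0.62
i=4: S_4 = -0.52 * (-1.06)^4 ≈ -0.66
i=5: S_5 = -0.52 * (-1.06)^5 ≈ 0.7
The first 6 terms are: [-0.52, 0.55, -0.58, 0.62, -0.66, 0.7]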